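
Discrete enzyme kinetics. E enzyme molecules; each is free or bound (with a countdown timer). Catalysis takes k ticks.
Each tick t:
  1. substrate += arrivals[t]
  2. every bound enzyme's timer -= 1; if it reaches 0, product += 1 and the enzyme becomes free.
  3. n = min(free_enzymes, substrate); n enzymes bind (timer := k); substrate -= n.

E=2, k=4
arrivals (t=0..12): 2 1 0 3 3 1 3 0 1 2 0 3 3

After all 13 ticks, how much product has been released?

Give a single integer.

t=0: arr=2 -> substrate=0 bound=2 product=0
t=1: arr=1 -> substrate=1 bound=2 product=0
t=2: arr=0 -> substrate=1 bound=2 product=0
t=3: arr=3 -> substrate=4 bound=2 product=0
t=4: arr=3 -> substrate=5 bound=2 product=2
t=5: arr=1 -> substrate=6 bound=2 product=2
t=6: arr=3 -> substrate=9 bound=2 product=2
t=7: arr=0 -> substrate=9 bound=2 product=2
t=8: arr=1 -> substrate=8 bound=2 product=4
t=9: arr=2 -> substrate=10 bound=2 product=4
t=10: arr=0 -> substrate=10 bound=2 product=4
t=11: arr=3 -> substrate=13 bound=2 product=4
t=12: arr=3 -> substrate=14 bound=2 product=6

Answer: 6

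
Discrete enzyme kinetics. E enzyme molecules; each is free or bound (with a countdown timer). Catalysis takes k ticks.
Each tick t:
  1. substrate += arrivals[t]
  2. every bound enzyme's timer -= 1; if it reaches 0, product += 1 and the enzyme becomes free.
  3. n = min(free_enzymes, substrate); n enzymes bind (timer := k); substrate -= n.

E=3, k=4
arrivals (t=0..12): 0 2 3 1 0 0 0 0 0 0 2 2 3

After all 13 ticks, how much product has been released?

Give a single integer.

Answer: 6

Derivation:
t=0: arr=0 -> substrate=0 bound=0 product=0
t=1: arr=2 -> substrate=0 bound=2 product=0
t=2: arr=3 -> substrate=2 bound=3 product=0
t=3: arr=1 -> substrate=3 bound=3 product=0
t=4: arr=0 -> substrate=3 bound=3 product=0
t=5: arr=0 -> substrate=1 bound=3 product=2
t=6: arr=0 -> substrate=0 bound=3 product=3
t=7: arr=0 -> substrate=0 bound=3 product=3
t=8: arr=0 -> substrate=0 bound=3 product=3
t=9: arr=0 -> substrate=0 bound=1 product=5
t=10: arr=2 -> substrate=0 bound=2 product=6
t=11: arr=2 -> substrate=1 bound=3 product=6
t=12: arr=3 -> substrate=4 bound=3 product=6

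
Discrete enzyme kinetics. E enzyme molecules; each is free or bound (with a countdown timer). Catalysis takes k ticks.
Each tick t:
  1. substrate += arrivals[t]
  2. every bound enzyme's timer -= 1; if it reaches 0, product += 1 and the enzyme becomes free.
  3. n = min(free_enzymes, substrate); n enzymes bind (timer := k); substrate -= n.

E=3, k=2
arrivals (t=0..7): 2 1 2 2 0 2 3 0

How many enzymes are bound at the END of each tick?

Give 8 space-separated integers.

Answer: 2 3 3 3 2 3 3 3

Derivation:
t=0: arr=2 -> substrate=0 bound=2 product=0
t=1: arr=1 -> substrate=0 bound=3 product=0
t=2: arr=2 -> substrate=0 bound=3 product=2
t=3: arr=2 -> substrate=1 bound=3 product=3
t=4: arr=0 -> substrate=0 bound=2 product=5
t=5: arr=2 -> substrate=0 bound=3 product=6
t=6: arr=3 -> substrate=2 bound=3 product=7
t=7: arr=0 -> substrate=0 bound=3 product=9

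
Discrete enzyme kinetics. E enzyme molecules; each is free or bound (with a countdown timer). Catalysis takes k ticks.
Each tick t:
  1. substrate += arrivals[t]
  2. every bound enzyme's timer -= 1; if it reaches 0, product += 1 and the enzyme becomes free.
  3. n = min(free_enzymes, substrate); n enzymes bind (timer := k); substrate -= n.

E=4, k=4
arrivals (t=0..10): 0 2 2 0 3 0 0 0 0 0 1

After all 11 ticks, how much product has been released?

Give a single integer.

t=0: arr=0 -> substrate=0 bound=0 product=0
t=1: arr=2 -> substrate=0 bound=2 product=0
t=2: arr=2 -> substrate=0 bound=4 product=0
t=3: arr=0 -> substrate=0 bound=4 product=0
t=4: arr=3 -> substrate=3 bound=4 product=0
t=5: arr=0 -> substrate=1 bound=4 product=2
t=6: arr=0 -> substrate=0 bound=3 product=4
t=7: arr=0 -> substrate=0 bound=3 product=4
t=8: arr=0 -> substrate=0 bound=3 product=4
t=9: arr=0 -> substrate=0 bound=1 product=6
t=10: arr=1 -> substrate=0 bound=1 product=7

Answer: 7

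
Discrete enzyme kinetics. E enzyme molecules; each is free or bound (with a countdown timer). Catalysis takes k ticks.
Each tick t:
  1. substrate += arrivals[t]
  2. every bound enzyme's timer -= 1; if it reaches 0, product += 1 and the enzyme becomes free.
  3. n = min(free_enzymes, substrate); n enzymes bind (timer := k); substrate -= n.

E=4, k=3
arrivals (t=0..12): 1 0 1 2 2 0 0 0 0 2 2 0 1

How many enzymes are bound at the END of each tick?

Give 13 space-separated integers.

t=0: arr=1 -> substrate=0 bound=1 product=0
t=1: arr=0 -> substrate=0 bound=1 product=0
t=2: arr=1 -> substrate=0 bound=2 product=0
t=3: arr=2 -> substrate=0 bound=3 product=1
t=4: arr=2 -> substrate=1 bound=4 product=1
t=5: arr=0 -> substrate=0 bound=4 product=2
t=6: arr=0 -> substrate=0 bound=2 product=4
t=7: arr=0 -> substrate=0 bound=1 product=5
t=8: arr=0 -> substrate=0 bound=0 product=6
t=9: arr=2 -> substrate=0 bound=2 product=6
t=10: arr=2 -> substrate=0 bound=4 product=6
t=11: arr=0 -> substrate=0 bound=4 product=6
t=12: arr=1 -> substrate=0 bound=3 product=8

Answer: 1 1 2 3 4 4 2 1 0 2 4 4 3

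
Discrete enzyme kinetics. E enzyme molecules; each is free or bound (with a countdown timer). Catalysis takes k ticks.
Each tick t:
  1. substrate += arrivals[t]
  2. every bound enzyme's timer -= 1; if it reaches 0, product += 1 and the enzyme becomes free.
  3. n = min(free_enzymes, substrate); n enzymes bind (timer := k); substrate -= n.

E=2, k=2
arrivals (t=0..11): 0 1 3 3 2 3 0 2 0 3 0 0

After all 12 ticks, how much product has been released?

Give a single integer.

t=0: arr=0 -> substrate=0 bound=0 product=0
t=1: arr=1 -> substrate=0 bound=1 product=0
t=2: arr=3 -> substrate=2 bound=2 product=0
t=3: arr=3 -> substrate=4 bound=2 product=1
t=4: arr=2 -> substrate=5 bound=2 product=2
t=5: arr=3 -> substrate=7 bound=2 product=3
t=6: arr=0 -> substrate=6 bound=2 product=4
t=7: arr=2 -> substrate=7 bound=2 product=5
t=8: arr=0 -> substrate=6 bound=2 product=6
t=9: arr=3 -> substrate=8 bound=2 product=7
t=10: arr=0 -> substrate=7 bound=2 product=8
t=11: arr=0 -> substrate=6 bound=2 product=9

Answer: 9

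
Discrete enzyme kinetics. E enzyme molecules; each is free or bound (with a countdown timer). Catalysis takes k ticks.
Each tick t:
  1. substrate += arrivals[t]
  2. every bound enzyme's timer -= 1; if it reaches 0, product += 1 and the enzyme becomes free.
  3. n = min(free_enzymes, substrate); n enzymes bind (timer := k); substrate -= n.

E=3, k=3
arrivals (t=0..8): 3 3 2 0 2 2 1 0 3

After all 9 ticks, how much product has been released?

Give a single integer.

t=0: arr=3 -> substrate=0 bound=3 product=0
t=1: arr=3 -> substrate=3 bound=3 product=0
t=2: arr=2 -> substrate=5 bound=3 product=0
t=3: arr=0 -> substrate=2 bound=3 product=3
t=4: arr=2 -> substrate=4 bound=3 product=3
t=5: arr=2 -> substrate=6 bound=3 product=3
t=6: arr=1 -> substrate=4 bound=3 product=6
t=7: arr=0 -> substrate=4 bound=3 product=6
t=8: arr=3 -> substrate=7 bound=3 product=6

Answer: 6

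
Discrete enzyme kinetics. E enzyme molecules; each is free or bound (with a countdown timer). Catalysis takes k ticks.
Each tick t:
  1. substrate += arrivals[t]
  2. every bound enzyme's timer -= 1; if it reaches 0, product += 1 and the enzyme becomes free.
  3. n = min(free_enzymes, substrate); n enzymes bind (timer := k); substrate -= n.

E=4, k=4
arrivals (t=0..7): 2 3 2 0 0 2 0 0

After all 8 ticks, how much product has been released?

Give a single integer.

Answer: 4

Derivation:
t=0: arr=2 -> substrate=0 bound=2 product=0
t=1: arr=3 -> substrate=1 bound=4 product=0
t=2: arr=2 -> substrate=3 bound=4 product=0
t=3: arr=0 -> substrate=3 bound=4 product=0
t=4: arr=0 -> substrate=1 bound=4 product=2
t=5: arr=2 -> substrate=1 bound=4 product=4
t=6: arr=0 -> substrate=1 bound=4 product=4
t=7: arr=0 -> substrate=1 bound=4 product=4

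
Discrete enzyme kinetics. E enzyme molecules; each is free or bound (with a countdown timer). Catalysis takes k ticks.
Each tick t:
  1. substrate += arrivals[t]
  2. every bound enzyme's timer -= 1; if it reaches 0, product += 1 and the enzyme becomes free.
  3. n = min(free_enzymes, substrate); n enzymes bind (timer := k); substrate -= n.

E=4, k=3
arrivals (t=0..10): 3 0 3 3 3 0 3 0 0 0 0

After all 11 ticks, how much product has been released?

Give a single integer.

Answer: 11

Derivation:
t=0: arr=3 -> substrate=0 bound=3 product=0
t=1: arr=0 -> substrate=0 bound=3 product=0
t=2: arr=3 -> substrate=2 bound=4 product=0
t=3: arr=3 -> substrate=2 bound=4 product=3
t=4: arr=3 -> substrate=5 bound=4 product=3
t=5: arr=0 -> substrate=4 bound=4 product=4
t=6: arr=3 -> substrate=4 bound=4 product=7
t=7: arr=0 -> substrate=4 bound=4 product=7
t=8: arr=0 -> substrate=3 bound=4 product=8
t=9: arr=0 -> substrate=0 bound=4 product=11
t=10: arr=0 -> substrate=0 bound=4 product=11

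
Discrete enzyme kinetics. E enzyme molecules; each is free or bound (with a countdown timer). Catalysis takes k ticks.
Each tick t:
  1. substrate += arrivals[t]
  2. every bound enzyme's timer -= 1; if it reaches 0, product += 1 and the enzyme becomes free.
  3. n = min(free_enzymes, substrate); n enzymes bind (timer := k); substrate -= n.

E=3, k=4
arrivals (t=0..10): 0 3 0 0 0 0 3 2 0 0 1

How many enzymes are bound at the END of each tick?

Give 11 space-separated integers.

Answer: 0 3 3 3 3 0 3 3 3 3 3

Derivation:
t=0: arr=0 -> substrate=0 bound=0 product=0
t=1: arr=3 -> substrate=0 bound=3 product=0
t=2: arr=0 -> substrate=0 bound=3 product=0
t=3: arr=0 -> substrate=0 bound=3 product=0
t=4: arr=0 -> substrate=0 bound=3 product=0
t=5: arr=0 -> substrate=0 bound=0 product=3
t=6: arr=3 -> substrate=0 bound=3 product=3
t=7: arr=2 -> substrate=2 bound=3 product=3
t=8: arr=0 -> substrate=2 bound=3 product=3
t=9: arr=0 -> substrate=2 bound=3 product=3
t=10: arr=1 -> substrate=0 bound=3 product=6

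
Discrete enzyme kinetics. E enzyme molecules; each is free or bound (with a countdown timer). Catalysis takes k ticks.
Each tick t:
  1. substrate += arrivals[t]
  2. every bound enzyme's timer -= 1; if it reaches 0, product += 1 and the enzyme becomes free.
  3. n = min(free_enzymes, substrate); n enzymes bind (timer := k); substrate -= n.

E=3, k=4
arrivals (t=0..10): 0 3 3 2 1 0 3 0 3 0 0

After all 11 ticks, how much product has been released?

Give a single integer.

Answer: 6

Derivation:
t=0: arr=0 -> substrate=0 bound=0 product=0
t=1: arr=3 -> substrate=0 bound=3 product=0
t=2: arr=3 -> substrate=3 bound=3 product=0
t=3: arr=2 -> substrate=5 bound=3 product=0
t=4: arr=1 -> substrate=6 bound=3 product=0
t=5: arr=0 -> substrate=3 bound=3 product=3
t=6: arr=3 -> substrate=6 bound=3 product=3
t=7: arr=0 -> substrate=6 bound=3 product=3
t=8: arr=3 -> substrate=9 bound=3 product=3
t=9: arr=0 -> substrate=6 bound=3 product=6
t=10: arr=0 -> substrate=6 bound=3 product=6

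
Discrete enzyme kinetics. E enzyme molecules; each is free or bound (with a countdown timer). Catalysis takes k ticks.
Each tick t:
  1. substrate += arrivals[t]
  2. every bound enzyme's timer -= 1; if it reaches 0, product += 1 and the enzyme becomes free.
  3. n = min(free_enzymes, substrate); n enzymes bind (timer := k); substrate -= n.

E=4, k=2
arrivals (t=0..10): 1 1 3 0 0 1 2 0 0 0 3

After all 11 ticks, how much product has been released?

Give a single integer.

t=0: arr=1 -> substrate=0 bound=1 product=0
t=1: arr=1 -> substrate=0 bound=2 product=0
t=2: arr=3 -> substrate=0 bound=4 product=1
t=3: arr=0 -> substrate=0 bound=3 product=2
t=4: arr=0 -> substrate=0 bound=0 product=5
t=5: arr=1 -> substrate=0 bound=1 product=5
t=6: arr=2 -> substrate=0 bound=3 product=5
t=7: arr=0 -> substrate=0 bound=2 product=6
t=8: arr=0 -> substrate=0 bound=0 product=8
t=9: arr=0 -> substrate=0 bound=0 product=8
t=10: arr=3 -> substrate=0 bound=3 product=8

Answer: 8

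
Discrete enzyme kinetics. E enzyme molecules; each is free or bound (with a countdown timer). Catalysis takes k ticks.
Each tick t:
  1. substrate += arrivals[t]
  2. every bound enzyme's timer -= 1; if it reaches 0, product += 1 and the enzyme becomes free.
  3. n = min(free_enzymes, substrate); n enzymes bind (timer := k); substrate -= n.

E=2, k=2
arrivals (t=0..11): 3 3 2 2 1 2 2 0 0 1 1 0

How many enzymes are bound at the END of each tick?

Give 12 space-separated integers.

Answer: 2 2 2 2 2 2 2 2 2 2 2 2

Derivation:
t=0: arr=3 -> substrate=1 bound=2 product=0
t=1: arr=3 -> substrate=4 bound=2 product=0
t=2: arr=2 -> substrate=4 bound=2 product=2
t=3: arr=2 -> substrate=6 bound=2 product=2
t=4: arr=1 -> substrate=5 bound=2 product=4
t=5: arr=2 -> substrate=7 bound=2 product=4
t=6: arr=2 -> substrate=7 bound=2 product=6
t=7: arr=0 -> substrate=7 bound=2 product=6
t=8: arr=0 -> substrate=5 bound=2 product=8
t=9: arr=1 -> substrate=6 bound=2 product=8
t=10: arr=1 -> substrate=5 bound=2 product=10
t=11: arr=0 -> substrate=5 bound=2 product=10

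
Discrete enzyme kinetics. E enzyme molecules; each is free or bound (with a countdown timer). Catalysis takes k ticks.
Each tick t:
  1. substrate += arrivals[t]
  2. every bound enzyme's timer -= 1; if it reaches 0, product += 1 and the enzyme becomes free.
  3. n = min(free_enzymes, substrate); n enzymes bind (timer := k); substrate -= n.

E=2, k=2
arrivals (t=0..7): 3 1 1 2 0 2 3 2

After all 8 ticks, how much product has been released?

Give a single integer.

t=0: arr=3 -> substrate=1 bound=2 product=0
t=1: arr=1 -> substrate=2 bound=2 product=0
t=2: arr=1 -> substrate=1 bound=2 product=2
t=3: arr=2 -> substrate=3 bound=2 product=2
t=4: arr=0 -> substrate=1 bound=2 product=4
t=5: arr=2 -> substrate=3 bound=2 product=4
t=6: arr=3 -> substrate=4 bound=2 product=6
t=7: arr=2 -> substrate=6 bound=2 product=6

Answer: 6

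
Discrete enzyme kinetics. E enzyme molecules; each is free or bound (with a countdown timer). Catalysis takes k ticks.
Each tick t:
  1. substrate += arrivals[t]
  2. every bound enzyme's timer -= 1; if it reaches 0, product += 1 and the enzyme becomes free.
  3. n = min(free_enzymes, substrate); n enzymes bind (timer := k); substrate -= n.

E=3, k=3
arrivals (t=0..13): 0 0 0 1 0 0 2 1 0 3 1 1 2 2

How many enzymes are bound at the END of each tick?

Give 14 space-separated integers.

t=0: arr=0 -> substrate=0 bound=0 product=0
t=1: arr=0 -> substrate=0 bound=0 product=0
t=2: arr=0 -> substrate=0 bound=0 product=0
t=3: arr=1 -> substrate=0 bound=1 product=0
t=4: arr=0 -> substrate=0 bound=1 product=0
t=5: arr=0 -> substrate=0 bound=1 product=0
t=6: arr=2 -> substrate=0 bound=2 product=1
t=7: arr=1 -> substrate=0 bound=3 product=1
t=8: arr=0 -> substrate=0 bound=3 product=1
t=9: arr=3 -> substrate=1 bound=3 product=3
t=10: arr=1 -> substrate=1 bound=3 product=4
t=11: arr=1 -> substrate=2 bound=3 product=4
t=12: arr=2 -> substrate=2 bound=3 product=6
t=13: arr=2 -> substrate=3 bound=3 product=7

Answer: 0 0 0 1 1 1 2 3 3 3 3 3 3 3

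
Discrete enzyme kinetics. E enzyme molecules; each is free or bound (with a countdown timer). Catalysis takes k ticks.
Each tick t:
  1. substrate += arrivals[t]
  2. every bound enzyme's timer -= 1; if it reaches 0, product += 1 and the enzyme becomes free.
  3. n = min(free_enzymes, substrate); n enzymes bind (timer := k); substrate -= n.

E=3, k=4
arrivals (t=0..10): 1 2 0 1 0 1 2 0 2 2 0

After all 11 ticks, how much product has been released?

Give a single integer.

Answer: 6

Derivation:
t=0: arr=1 -> substrate=0 bound=1 product=0
t=1: arr=2 -> substrate=0 bound=3 product=0
t=2: arr=0 -> substrate=0 bound=3 product=0
t=3: arr=1 -> substrate=1 bound=3 product=0
t=4: arr=0 -> substrate=0 bound=3 product=1
t=5: arr=1 -> substrate=0 bound=2 product=3
t=6: arr=2 -> substrate=1 bound=3 product=3
t=7: arr=0 -> substrate=1 bound=3 product=3
t=8: arr=2 -> substrate=2 bound=3 product=4
t=9: arr=2 -> substrate=3 bound=3 product=5
t=10: arr=0 -> substrate=2 bound=3 product=6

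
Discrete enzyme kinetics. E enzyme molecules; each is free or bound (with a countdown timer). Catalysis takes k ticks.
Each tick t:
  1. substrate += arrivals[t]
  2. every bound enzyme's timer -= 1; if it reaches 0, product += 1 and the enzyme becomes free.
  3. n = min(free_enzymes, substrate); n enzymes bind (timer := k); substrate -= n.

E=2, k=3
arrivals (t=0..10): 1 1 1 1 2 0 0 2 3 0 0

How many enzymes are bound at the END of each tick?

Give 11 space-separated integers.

t=0: arr=1 -> substrate=0 bound=1 product=0
t=1: arr=1 -> substrate=0 bound=2 product=0
t=2: arr=1 -> substrate=1 bound=2 product=0
t=3: arr=1 -> substrate=1 bound=2 product=1
t=4: arr=2 -> substrate=2 bound=2 product=2
t=5: arr=0 -> substrate=2 bound=2 product=2
t=6: arr=0 -> substrate=1 bound=2 product=3
t=7: arr=2 -> substrate=2 bound=2 product=4
t=8: arr=3 -> substrate=5 bound=2 product=4
t=9: arr=0 -> substrate=4 bound=2 product=5
t=10: arr=0 -> substrate=3 bound=2 product=6

Answer: 1 2 2 2 2 2 2 2 2 2 2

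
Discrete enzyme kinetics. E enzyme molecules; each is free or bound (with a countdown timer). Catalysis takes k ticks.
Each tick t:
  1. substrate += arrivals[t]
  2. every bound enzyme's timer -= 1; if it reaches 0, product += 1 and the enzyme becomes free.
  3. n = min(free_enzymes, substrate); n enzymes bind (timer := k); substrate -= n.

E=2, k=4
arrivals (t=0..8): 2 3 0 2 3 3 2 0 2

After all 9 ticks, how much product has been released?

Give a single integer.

t=0: arr=2 -> substrate=0 bound=2 product=0
t=1: arr=3 -> substrate=3 bound=2 product=0
t=2: arr=0 -> substrate=3 bound=2 product=0
t=3: arr=2 -> substrate=5 bound=2 product=0
t=4: arr=3 -> substrate=6 bound=2 product=2
t=5: arr=3 -> substrate=9 bound=2 product=2
t=6: arr=2 -> substrate=11 bound=2 product=2
t=7: arr=0 -> substrate=11 bound=2 product=2
t=8: arr=2 -> substrate=11 bound=2 product=4

Answer: 4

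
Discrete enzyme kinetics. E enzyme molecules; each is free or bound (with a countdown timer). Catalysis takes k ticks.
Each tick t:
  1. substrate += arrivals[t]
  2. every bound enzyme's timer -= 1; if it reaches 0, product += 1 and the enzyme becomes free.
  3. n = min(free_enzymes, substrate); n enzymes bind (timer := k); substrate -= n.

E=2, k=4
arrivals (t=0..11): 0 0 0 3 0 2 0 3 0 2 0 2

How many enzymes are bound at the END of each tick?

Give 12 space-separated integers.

Answer: 0 0 0 2 2 2 2 2 2 2 2 2

Derivation:
t=0: arr=0 -> substrate=0 bound=0 product=0
t=1: arr=0 -> substrate=0 bound=0 product=0
t=2: arr=0 -> substrate=0 bound=0 product=0
t=3: arr=3 -> substrate=1 bound=2 product=0
t=4: arr=0 -> substrate=1 bound=2 product=0
t=5: arr=2 -> substrate=3 bound=2 product=0
t=6: arr=0 -> substrate=3 bound=2 product=0
t=7: arr=3 -> substrate=4 bound=2 product=2
t=8: arr=0 -> substrate=4 bound=2 product=2
t=9: arr=2 -> substrate=6 bound=2 product=2
t=10: arr=0 -> substrate=6 bound=2 product=2
t=11: arr=2 -> substrate=6 bound=2 product=4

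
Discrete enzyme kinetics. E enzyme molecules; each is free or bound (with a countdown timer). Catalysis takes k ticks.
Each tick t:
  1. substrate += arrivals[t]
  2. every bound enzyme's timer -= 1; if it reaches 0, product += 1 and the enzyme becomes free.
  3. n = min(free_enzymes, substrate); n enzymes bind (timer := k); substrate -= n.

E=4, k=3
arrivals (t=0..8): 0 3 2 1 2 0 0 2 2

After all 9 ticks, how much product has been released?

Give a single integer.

Answer: 8

Derivation:
t=0: arr=0 -> substrate=0 bound=0 product=0
t=1: arr=3 -> substrate=0 bound=3 product=0
t=2: arr=2 -> substrate=1 bound=4 product=0
t=3: arr=1 -> substrate=2 bound=4 product=0
t=4: arr=2 -> substrate=1 bound=4 product=3
t=5: arr=0 -> substrate=0 bound=4 product=4
t=6: arr=0 -> substrate=0 bound=4 product=4
t=7: arr=2 -> substrate=0 bound=3 product=7
t=8: arr=2 -> substrate=0 bound=4 product=8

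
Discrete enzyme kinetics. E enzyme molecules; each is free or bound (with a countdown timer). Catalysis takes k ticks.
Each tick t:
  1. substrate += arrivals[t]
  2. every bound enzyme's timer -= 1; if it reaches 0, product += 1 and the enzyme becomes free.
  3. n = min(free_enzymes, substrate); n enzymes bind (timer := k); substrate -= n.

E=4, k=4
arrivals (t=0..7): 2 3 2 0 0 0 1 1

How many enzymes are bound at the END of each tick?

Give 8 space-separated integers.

t=0: arr=2 -> substrate=0 bound=2 product=0
t=1: arr=3 -> substrate=1 bound=4 product=0
t=2: arr=2 -> substrate=3 bound=4 product=0
t=3: arr=0 -> substrate=3 bound=4 product=0
t=4: arr=0 -> substrate=1 bound=4 product=2
t=5: arr=0 -> substrate=0 bound=3 product=4
t=6: arr=1 -> substrate=0 bound=4 product=4
t=7: arr=1 -> substrate=1 bound=4 product=4

Answer: 2 4 4 4 4 3 4 4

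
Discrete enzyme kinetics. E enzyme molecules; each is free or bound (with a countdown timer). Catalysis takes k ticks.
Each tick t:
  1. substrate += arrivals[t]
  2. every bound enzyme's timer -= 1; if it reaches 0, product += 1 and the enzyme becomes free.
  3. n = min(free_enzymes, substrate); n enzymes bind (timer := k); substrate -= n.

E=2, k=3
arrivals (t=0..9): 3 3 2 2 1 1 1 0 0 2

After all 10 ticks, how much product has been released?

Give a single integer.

t=0: arr=3 -> substrate=1 bound=2 product=0
t=1: arr=3 -> substrate=4 bound=2 product=0
t=2: arr=2 -> substrate=6 bound=2 product=0
t=3: arr=2 -> substrate=6 bound=2 product=2
t=4: arr=1 -> substrate=7 bound=2 product=2
t=5: arr=1 -> substrate=8 bound=2 product=2
t=6: arr=1 -> substrate=7 bound=2 product=4
t=7: arr=0 -> substrate=7 bound=2 product=4
t=8: arr=0 -> substrate=7 bound=2 product=4
t=9: arr=2 -> substrate=7 bound=2 product=6

Answer: 6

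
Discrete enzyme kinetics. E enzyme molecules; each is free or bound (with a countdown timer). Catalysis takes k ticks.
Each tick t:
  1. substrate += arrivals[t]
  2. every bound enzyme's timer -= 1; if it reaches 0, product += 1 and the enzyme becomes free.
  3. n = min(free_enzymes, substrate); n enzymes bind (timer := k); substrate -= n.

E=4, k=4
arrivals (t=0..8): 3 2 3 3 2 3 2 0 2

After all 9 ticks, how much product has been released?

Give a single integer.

t=0: arr=3 -> substrate=0 bound=3 product=0
t=1: arr=2 -> substrate=1 bound=4 product=0
t=2: arr=3 -> substrate=4 bound=4 product=0
t=3: arr=3 -> substrate=7 bound=4 product=0
t=4: arr=2 -> substrate=6 bound=4 product=3
t=5: arr=3 -> substrate=8 bound=4 product=4
t=6: arr=2 -> substrate=10 bound=4 product=4
t=7: arr=0 -> substrate=10 bound=4 product=4
t=8: arr=2 -> substrate=9 bound=4 product=7

Answer: 7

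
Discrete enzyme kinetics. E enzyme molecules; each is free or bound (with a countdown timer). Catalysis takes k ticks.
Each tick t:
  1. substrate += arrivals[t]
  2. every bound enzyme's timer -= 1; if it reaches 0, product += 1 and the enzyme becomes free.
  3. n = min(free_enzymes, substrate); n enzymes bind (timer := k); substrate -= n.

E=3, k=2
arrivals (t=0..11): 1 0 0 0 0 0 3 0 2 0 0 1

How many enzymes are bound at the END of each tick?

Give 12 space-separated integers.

t=0: arr=1 -> substrate=0 bound=1 product=0
t=1: arr=0 -> substrate=0 bound=1 product=0
t=2: arr=0 -> substrate=0 bound=0 product=1
t=3: arr=0 -> substrate=0 bound=0 product=1
t=4: arr=0 -> substrate=0 bound=0 product=1
t=5: arr=0 -> substrate=0 bound=0 product=1
t=6: arr=3 -> substrate=0 bound=3 product=1
t=7: arr=0 -> substrate=0 bound=3 product=1
t=8: arr=2 -> substrate=0 bound=2 product=4
t=9: arr=0 -> substrate=0 bound=2 product=4
t=10: arr=0 -> substrate=0 bound=0 product=6
t=11: arr=1 -> substrate=0 bound=1 product=6

Answer: 1 1 0 0 0 0 3 3 2 2 0 1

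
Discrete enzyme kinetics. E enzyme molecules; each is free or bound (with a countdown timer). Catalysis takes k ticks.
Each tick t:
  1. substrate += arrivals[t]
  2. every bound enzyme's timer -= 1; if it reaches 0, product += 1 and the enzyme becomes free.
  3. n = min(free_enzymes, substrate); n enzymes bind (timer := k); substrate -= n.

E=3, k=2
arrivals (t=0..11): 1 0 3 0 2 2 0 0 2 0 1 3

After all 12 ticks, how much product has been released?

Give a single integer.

t=0: arr=1 -> substrate=0 bound=1 product=0
t=1: arr=0 -> substrate=0 bound=1 product=0
t=2: arr=3 -> substrate=0 bound=3 product=1
t=3: arr=0 -> substrate=0 bound=3 product=1
t=4: arr=2 -> substrate=0 bound=2 product=4
t=5: arr=2 -> substrate=1 bound=3 product=4
t=6: arr=0 -> substrate=0 bound=2 product=6
t=7: arr=0 -> substrate=0 bound=1 product=7
t=8: arr=2 -> substrate=0 bound=2 product=8
t=9: arr=0 -> substrate=0 bound=2 product=8
t=10: arr=1 -> substrate=0 bound=1 product=10
t=11: arr=3 -> substrate=1 bound=3 product=10

Answer: 10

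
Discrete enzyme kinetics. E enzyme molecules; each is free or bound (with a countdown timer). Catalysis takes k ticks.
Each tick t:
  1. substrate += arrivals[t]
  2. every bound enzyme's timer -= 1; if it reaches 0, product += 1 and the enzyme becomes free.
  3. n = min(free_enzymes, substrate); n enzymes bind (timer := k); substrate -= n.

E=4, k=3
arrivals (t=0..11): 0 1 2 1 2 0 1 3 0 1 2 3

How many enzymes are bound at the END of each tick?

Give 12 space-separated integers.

Answer: 0 1 3 4 4 3 3 4 4 4 4 4

Derivation:
t=0: arr=0 -> substrate=0 bound=0 product=0
t=1: arr=1 -> substrate=0 bound=1 product=0
t=2: arr=2 -> substrate=0 bound=3 product=0
t=3: arr=1 -> substrate=0 bound=4 product=0
t=4: arr=2 -> substrate=1 bound=4 product=1
t=5: arr=0 -> substrate=0 bound=3 product=3
t=6: arr=1 -> substrate=0 bound=3 product=4
t=7: arr=3 -> substrate=1 bound=4 product=5
t=8: arr=0 -> substrate=0 bound=4 product=6
t=9: arr=1 -> substrate=0 bound=4 product=7
t=10: arr=2 -> substrate=0 bound=4 product=9
t=11: arr=3 -> substrate=2 bound=4 product=10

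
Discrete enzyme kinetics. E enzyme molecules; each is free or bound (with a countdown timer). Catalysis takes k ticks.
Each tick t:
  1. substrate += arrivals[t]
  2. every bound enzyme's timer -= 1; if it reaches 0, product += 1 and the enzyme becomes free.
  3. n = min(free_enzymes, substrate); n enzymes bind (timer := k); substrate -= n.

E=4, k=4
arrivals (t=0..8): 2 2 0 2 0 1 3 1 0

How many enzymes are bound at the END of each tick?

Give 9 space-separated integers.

t=0: arr=2 -> substrate=0 bound=2 product=0
t=1: arr=2 -> substrate=0 bound=4 product=0
t=2: arr=0 -> substrate=0 bound=4 product=0
t=3: arr=2 -> substrate=2 bound=4 product=0
t=4: arr=0 -> substrate=0 bound=4 product=2
t=5: arr=1 -> substrate=0 bound=3 product=4
t=6: arr=3 -> substrate=2 bound=4 product=4
t=7: arr=1 -> substrate=3 bound=4 product=4
t=8: arr=0 -> substrate=1 bound=4 product=6

Answer: 2 4 4 4 4 3 4 4 4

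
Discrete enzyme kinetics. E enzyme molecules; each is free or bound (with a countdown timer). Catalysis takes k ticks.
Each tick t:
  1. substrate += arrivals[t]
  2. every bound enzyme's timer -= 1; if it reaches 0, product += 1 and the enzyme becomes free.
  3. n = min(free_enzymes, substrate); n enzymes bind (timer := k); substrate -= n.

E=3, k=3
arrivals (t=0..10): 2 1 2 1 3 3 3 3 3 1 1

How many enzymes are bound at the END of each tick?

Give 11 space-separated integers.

Answer: 2 3 3 3 3 3 3 3 3 3 3

Derivation:
t=0: arr=2 -> substrate=0 bound=2 product=0
t=1: arr=1 -> substrate=0 bound=3 product=0
t=2: arr=2 -> substrate=2 bound=3 product=0
t=3: arr=1 -> substrate=1 bound=3 product=2
t=4: arr=3 -> substrate=3 bound=3 product=3
t=5: arr=3 -> substrate=6 bound=3 product=3
t=6: arr=3 -> substrate=7 bound=3 product=5
t=7: arr=3 -> substrate=9 bound=3 product=6
t=8: arr=3 -> substrate=12 bound=3 product=6
t=9: arr=1 -> substrate=11 bound=3 product=8
t=10: arr=1 -> substrate=11 bound=3 product=9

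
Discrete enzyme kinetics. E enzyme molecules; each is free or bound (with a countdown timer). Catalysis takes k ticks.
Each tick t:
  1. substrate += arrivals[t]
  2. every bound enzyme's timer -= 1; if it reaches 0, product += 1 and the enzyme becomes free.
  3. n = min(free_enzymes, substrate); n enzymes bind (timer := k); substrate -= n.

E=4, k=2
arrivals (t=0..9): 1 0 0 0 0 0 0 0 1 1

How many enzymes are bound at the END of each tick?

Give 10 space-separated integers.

t=0: arr=1 -> substrate=0 bound=1 product=0
t=1: arr=0 -> substrate=0 bound=1 product=0
t=2: arr=0 -> substrate=0 bound=0 product=1
t=3: arr=0 -> substrate=0 bound=0 product=1
t=4: arr=0 -> substrate=0 bound=0 product=1
t=5: arr=0 -> substrate=0 bound=0 product=1
t=6: arr=0 -> substrate=0 bound=0 product=1
t=7: arr=0 -> substrate=0 bound=0 product=1
t=8: arr=1 -> substrate=0 bound=1 product=1
t=9: arr=1 -> substrate=0 bound=2 product=1

Answer: 1 1 0 0 0 0 0 0 1 2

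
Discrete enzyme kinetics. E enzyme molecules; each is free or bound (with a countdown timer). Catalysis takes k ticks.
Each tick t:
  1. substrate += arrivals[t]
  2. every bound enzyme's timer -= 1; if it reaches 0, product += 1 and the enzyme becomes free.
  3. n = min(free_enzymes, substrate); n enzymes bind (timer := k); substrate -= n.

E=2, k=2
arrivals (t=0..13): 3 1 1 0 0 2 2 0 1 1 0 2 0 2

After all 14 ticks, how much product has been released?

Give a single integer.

t=0: arr=3 -> substrate=1 bound=2 product=0
t=1: arr=1 -> substrate=2 bound=2 product=0
t=2: arr=1 -> substrate=1 bound=2 product=2
t=3: arr=0 -> substrate=1 bound=2 product=2
t=4: arr=0 -> substrate=0 bound=1 product=4
t=5: arr=2 -> substrate=1 bound=2 product=4
t=6: arr=2 -> substrate=2 bound=2 product=5
t=7: arr=0 -> substrate=1 bound=2 product=6
t=8: arr=1 -> substrate=1 bound=2 product=7
t=9: arr=1 -> substrate=1 bound=2 product=8
t=10: arr=0 -> substrate=0 bound=2 product=9
t=11: arr=2 -> substrate=1 bound=2 product=10
t=12: arr=0 -> substrate=0 bound=2 product=11
t=13: arr=2 -> substrate=1 bound=2 product=12

Answer: 12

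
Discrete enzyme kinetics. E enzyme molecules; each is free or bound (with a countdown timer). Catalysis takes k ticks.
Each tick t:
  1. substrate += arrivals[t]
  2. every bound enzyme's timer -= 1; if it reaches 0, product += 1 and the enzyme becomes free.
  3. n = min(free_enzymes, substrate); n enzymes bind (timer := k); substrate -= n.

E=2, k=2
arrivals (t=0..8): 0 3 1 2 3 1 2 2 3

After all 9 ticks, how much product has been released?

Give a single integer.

Answer: 6

Derivation:
t=0: arr=0 -> substrate=0 bound=0 product=0
t=1: arr=3 -> substrate=1 bound=2 product=0
t=2: arr=1 -> substrate=2 bound=2 product=0
t=3: arr=2 -> substrate=2 bound=2 product=2
t=4: arr=3 -> substrate=5 bound=2 product=2
t=5: arr=1 -> substrate=4 bound=2 product=4
t=6: arr=2 -> substrate=6 bound=2 product=4
t=7: arr=2 -> substrate=6 bound=2 product=6
t=8: arr=3 -> substrate=9 bound=2 product=6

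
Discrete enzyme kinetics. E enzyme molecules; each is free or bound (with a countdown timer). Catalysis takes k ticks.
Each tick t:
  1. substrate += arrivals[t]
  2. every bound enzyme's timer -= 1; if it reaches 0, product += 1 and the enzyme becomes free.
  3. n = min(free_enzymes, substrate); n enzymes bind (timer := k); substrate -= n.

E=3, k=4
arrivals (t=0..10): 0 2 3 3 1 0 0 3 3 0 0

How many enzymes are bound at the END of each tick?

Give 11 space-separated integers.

Answer: 0 2 3 3 3 3 3 3 3 3 3

Derivation:
t=0: arr=0 -> substrate=0 bound=0 product=0
t=1: arr=2 -> substrate=0 bound=2 product=0
t=2: arr=3 -> substrate=2 bound=3 product=0
t=3: arr=3 -> substrate=5 bound=3 product=0
t=4: arr=1 -> substrate=6 bound=3 product=0
t=5: arr=0 -> substrate=4 bound=3 product=2
t=6: arr=0 -> substrate=3 bound=3 product=3
t=7: arr=3 -> substrate=6 bound=3 product=3
t=8: arr=3 -> substrate=9 bound=3 product=3
t=9: arr=0 -> substrate=7 bound=3 product=5
t=10: arr=0 -> substrate=6 bound=3 product=6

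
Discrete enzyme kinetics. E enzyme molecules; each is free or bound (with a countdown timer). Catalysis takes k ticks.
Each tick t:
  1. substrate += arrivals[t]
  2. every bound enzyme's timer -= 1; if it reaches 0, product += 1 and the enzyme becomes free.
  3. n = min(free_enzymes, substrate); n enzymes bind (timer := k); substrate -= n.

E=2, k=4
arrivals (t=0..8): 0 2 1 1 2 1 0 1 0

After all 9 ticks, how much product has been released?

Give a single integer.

t=0: arr=0 -> substrate=0 bound=0 product=0
t=1: arr=2 -> substrate=0 bound=2 product=0
t=2: arr=1 -> substrate=1 bound=2 product=0
t=3: arr=1 -> substrate=2 bound=2 product=0
t=4: arr=2 -> substrate=4 bound=2 product=0
t=5: arr=1 -> substrate=3 bound=2 product=2
t=6: arr=0 -> substrate=3 bound=2 product=2
t=7: arr=1 -> substrate=4 bound=2 product=2
t=8: arr=0 -> substrate=4 bound=2 product=2

Answer: 2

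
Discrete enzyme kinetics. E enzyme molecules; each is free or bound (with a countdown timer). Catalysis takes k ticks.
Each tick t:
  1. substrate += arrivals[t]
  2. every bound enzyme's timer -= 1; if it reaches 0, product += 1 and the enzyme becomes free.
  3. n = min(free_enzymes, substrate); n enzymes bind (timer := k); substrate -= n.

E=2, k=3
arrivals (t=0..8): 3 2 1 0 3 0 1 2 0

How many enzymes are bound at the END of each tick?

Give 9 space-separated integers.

t=0: arr=3 -> substrate=1 bound=2 product=0
t=1: arr=2 -> substrate=3 bound=2 product=0
t=2: arr=1 -> substrate=4 bound=2 product=0
t=3: arr=0 -> substrate=2 bound=2 product=2
t=4: arr=3 -> substrate=5 bound=2 product=2
t=5: arr=0 -> substrate=5 bound=2 product=2
t=6: arr=1 -> substrate=4 bound=2 product=4
t=7: arr=2 -> substrate=6 bound=2 product=4
t=8: arr=0 -> substrate=6 bound=2 product=4

Answer: 2 2 2 2 2 2 2 2 2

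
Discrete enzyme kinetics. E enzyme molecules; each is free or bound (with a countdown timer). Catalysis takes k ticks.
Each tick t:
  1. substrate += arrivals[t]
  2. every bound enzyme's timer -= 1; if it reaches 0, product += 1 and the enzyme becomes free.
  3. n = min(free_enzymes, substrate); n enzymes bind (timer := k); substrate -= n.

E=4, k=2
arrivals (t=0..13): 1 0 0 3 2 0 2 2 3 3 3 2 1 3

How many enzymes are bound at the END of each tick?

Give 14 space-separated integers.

t=0: arr=1 -> substrate=0 bound=1 product=0
t=1: arr=0 -> substrate=0 bound=1 product=0
t=2: arr=0 -> substrate=0 bound=0 product=1
t=3: arr=3 -> substrate=0 bound=3 product=1
t=4: arr=2 -> substrate=1 bound=4 product=1
t=5: arr=0 -> substrate=0 bound=2 product=4
t=6: arr=2 -> substrate=0 bound=3 product=5
t=7: arr=2 -> substrate=0 bound=4 product=6
t=8: arr=3 -> substrate=1 bound=4 product=8
t=9: arr=3 -> substrate=2 bound=4 product=10
t=10: arr=3 -> substrate=3 bound=4 product=12
t=11: arr=2 -> substrate=3 bound=4 product=14
t=12: arr=1 -> substrate=2 bound=4 product=16
t=13: arr=3 -> substrate=3 bound=4 product=18

Answer: 1 1 0 3 4 2 3 4 4 4 4 4 4 4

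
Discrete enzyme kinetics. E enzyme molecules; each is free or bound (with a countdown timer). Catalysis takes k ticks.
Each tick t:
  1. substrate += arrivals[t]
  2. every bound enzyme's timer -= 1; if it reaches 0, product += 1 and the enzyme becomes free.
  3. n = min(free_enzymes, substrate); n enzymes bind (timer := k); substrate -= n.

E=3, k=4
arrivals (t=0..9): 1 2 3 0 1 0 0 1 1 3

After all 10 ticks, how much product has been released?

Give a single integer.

t=0: arr=1 -> substrate=0 bound=1 product=0
t=1: arr=2 -> substrate=0 bound=3 product=0
t=2: arr=3 -> substrate=3 bound=3 product=0
t=3: arr=0 -> substrate=3 bound=3 product=0
t=4: arr=1 -> substrate=3 bound=3 product=1
t=5: arr=0 -> substrate=1 bound=3 product=3
t=6: arr=0 -> substrate=1 bound=3 product=3
t=7: arr=1 -> substrate=2 bound=3 product=3
t=8: arr=1 -> substrate=2 bound=3 product=4
t=9: arr=3 -> substrate=3 bound=3 product=6

Answer: 6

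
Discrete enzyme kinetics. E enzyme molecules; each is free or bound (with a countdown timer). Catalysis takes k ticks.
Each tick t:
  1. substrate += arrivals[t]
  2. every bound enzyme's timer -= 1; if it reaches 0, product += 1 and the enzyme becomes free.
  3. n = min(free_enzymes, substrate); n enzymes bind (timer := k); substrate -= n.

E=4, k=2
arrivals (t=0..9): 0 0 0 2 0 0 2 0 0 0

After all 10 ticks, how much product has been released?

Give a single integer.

t=0: arr=0 -> substrate=0 bound=0 product=0
t=1: arr=0 -> substrate=0 bound=0 product=0
t=2: arr=0 -> substrate=0 bound=0 product=0
t=3: arr=2 -> substrate=0 bound=2 product=0
t=4: arr=0 -> substrate=0 bound=2 product=0
t=5: arr=0 -> substrate=0 bound=0 product=2
t=6: arr=2 -> substrate=0 bound=2 product=2
t=7: arr=0 -> substrate=0 bound=2 product=2
t=8: arr=0 -> substrate=0 bound=0 product=4
t=9: arr=0 -> substrate=0 bound=0 product=4

Answer: 4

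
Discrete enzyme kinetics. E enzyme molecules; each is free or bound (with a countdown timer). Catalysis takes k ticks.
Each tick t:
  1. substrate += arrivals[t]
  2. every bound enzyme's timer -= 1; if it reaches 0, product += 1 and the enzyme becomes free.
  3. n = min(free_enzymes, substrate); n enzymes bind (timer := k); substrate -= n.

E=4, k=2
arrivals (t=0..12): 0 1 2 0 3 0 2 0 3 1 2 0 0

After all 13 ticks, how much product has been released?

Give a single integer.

Answer: 14

Derivation:
t=0: arr=0 -> substrate=0 bound=0 product=0
t=1: arr=1 -> substrate=0 bound=1 product=0
t=2: arr=2 -> substrate=0 bound=3 product=0
t=3: arr=0 -> substrate=0 bound=2 product=1
t=4: arr=3 -> substrate=0 bound=3 product=3
t=5: arr=0 -> substrate=0 bound=3 product=3
t=6: arr=2 -> substrate=0 bound=2 product=6
t=7: arr=0 -> substrate=0 bound=2 product=6
t=8: arr=3 -> substrate=0 bound=3 product=8
t=9: arr=1 -> substrate=0 bound=4 product=8
t=10: arr=2 -> substrate=0 bound=3 product=11
t=11: arr=0 -> substrate=0 bound=2 product=12
t=12: arr=0 -> substrate=0 bound=0 product=14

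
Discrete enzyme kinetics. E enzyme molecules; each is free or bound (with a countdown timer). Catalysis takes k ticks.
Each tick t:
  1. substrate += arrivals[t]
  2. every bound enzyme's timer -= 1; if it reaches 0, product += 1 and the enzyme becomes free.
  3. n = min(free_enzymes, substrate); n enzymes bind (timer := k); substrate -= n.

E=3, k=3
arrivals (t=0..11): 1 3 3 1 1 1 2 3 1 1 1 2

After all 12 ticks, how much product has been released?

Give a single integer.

Answer: 9

Derivation:
t=0: arr=1 -> substrate=0 bound=1 product=0
t=1: arr=3 -> substrate=1 bound=3 product=0
t=2: arr=3 -> substrate=4 bound=3 product=0
t=3: arr=1 -> substrate=4 bound=3 product=1
t=4: arr=1 -> substrate=3 bound=3 product=3
t=5: arr=1 -> substrate=4 bound=3 product=3
t=6: arr=2 -> substrate=5 bound=3 product=4
t=7: arr=3 -> substrate=6 bound=3 product=6
t=8: arr=1 -> substrate=7 bound=3 product=6
t=9: arr=1 -> substrate=7 bound=3 product=7
t=10: arr=1 -> substrate=6 bound=3 product=9
t=11: arr=2 -> substrate=8 bound=3 product=9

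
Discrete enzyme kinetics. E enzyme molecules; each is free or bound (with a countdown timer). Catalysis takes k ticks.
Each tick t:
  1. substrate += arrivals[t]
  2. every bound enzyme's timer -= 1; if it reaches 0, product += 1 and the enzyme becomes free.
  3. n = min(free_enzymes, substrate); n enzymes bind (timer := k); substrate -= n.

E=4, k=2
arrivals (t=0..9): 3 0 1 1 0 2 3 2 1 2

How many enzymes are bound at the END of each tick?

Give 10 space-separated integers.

Answer: 3 3 1 2 1 2 4 4 4 4

Derivation:
t=0: arr=3 -> substrate=0 bound=3 product=0
t=1: arr=0 -> substrate=0 bound=3 product=0
t=2: arr=1 -> substrate=0 bound=1 product=3
t=3: arr=1 -> substrate=0 bound=2 product=3
t=4: arr=0 -> substrate=0 bound=1 product=4
t=5: arr=2 -> substrate=0 bound=2 product=5
t=6: arr=3 -> substrate=1 bound=4 product=5
t=7: arr=2 -> substrate=1 bound=4 product=7
t=8: arr=1 -> substrate=0 bound=4 product=9
t=9: arr=2 -> substrate=0 bound=4 product=11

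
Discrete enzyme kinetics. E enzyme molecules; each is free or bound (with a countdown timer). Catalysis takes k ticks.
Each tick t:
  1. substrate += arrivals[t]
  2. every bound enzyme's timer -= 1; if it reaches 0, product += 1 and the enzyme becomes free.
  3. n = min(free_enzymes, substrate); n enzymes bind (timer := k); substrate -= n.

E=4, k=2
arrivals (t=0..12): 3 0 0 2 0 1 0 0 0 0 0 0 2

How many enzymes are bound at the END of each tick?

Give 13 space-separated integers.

Answer: 3 3 0 2 2 1 1 0 0 0 0 0 2

Derivation:
t=0: arr=3 -> substrate=0 bound=3 product=0
t=1: arr=0 -> substrate=0 bound=3 product=0
t=2: arr=0 -> substrate=0 bound=0 product=3
t=3: arr=2 -> substrate=0 bound=2 product=3
t=4: arr=0 -> substrate=0 bound=2 product=3
t=5: arr=1 -> substrate=0 bound=1 product=5
t=6: arr=0 -> substrate=0 bound=1 product=5
t=7: arr=0 -> substrate=0 bound=0 product=6
t=8: arr=0 -> substrate=0 bound=0 product=6
t=9: arr=0 -> substrate=0 bound=0 product=6
t=10: arr=0 -> substrate=0 bound=0 product=6
t=11: arr=0 -> substrate=0 bound=0 product=6
t=12: arr=2 -> substrate=0 bound=2 product=6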